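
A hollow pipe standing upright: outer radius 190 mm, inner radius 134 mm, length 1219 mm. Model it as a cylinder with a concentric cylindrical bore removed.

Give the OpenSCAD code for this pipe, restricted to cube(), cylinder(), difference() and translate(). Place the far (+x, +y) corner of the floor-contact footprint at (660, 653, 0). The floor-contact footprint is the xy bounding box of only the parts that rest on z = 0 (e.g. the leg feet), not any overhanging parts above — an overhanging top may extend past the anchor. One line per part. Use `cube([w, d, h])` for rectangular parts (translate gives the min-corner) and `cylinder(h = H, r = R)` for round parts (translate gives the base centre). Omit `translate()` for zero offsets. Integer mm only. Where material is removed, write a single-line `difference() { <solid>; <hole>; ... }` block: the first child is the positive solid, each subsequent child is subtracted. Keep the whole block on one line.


difference() { translate([470, 463, 0]) cylinder(h = 1219, r = 190); translate([470, 463, 0]) cylinder(h = 1219, r = 134); }


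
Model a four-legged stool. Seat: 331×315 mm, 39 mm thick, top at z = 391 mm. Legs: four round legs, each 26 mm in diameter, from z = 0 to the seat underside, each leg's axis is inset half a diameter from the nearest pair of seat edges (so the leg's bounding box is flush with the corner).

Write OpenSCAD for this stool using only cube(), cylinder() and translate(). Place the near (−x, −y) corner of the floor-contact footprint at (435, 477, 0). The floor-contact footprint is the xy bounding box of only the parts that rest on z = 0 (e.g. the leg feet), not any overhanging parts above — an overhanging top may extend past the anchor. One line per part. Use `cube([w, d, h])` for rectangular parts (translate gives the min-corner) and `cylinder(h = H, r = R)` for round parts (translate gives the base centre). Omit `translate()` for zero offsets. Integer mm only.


translate([435, 477, 352]) cube([331, 315, 39]);
translate([448, 490, 0]) cylinder(h = 352, r = 13);
translate([753, 490, 0]) cylinder(h = 352, r = 13);
translate([448, 779, 0]) cylinder(h = 352, r = 13);
translate([753, 779, 0]) cylinder(h = 352, r = 13);


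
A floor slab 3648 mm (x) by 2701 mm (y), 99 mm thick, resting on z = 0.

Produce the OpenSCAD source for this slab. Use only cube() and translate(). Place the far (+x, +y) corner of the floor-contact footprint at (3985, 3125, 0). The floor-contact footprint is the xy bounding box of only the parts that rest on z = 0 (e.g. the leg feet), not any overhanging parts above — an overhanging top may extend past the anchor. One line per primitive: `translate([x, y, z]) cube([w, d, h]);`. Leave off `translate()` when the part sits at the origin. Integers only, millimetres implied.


translate([337, 424, 0]) cube([3648, 2701, 99]);


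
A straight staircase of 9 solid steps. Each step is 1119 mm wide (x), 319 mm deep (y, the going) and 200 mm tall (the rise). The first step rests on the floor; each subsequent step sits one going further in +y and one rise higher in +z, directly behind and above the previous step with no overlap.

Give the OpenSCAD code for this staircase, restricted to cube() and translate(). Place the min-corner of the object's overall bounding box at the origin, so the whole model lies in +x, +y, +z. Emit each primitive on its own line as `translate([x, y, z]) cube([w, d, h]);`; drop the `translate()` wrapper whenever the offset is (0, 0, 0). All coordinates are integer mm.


cube([1119, 319, 200]);
translate([0, 319, 200]) cube([1119, 319, 200]);
translate([0, 638, 400]) cube([1119, 319, 200]);
translate([0, 957, 600]) cube([1119, 319, 200]);
translate([0, 1276, 800]) cube([1119, 319, 200]);
translate([0, 1595, 1000]) cube([1119, 319, 200]);
translate([0, 1914, 1200]) cube([1119, 319, 200]);
translate([0, 2233, 1400]) cube([1119, 319, 200]);
translate([0, 2552, 1600]) cube([1119, 319, 200]);


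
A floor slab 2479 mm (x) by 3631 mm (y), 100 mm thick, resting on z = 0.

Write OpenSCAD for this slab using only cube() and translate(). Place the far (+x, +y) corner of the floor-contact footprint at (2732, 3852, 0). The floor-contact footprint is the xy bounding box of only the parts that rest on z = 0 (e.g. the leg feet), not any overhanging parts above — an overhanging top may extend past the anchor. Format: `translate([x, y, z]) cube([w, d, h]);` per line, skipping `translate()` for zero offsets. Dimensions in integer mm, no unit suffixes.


translate([253, 221, 0]) cube([2479, 3631, 100]);


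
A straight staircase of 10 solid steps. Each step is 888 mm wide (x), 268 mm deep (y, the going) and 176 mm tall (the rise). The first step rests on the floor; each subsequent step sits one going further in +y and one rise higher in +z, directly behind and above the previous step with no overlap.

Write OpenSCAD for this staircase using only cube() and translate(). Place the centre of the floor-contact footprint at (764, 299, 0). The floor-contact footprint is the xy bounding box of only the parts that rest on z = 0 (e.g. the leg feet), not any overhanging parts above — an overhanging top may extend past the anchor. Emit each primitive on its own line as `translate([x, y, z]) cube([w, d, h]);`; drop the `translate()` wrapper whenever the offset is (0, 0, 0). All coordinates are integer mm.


translate([320, 165, 0]) cube([888, 268, 176]);
translate([320, 433, 176]) cube([888, 268, 176]);
translate([320, 701, 352]) cube([888, 268, 176]);
translate([320, 969, 528]) cube([888, 268, 176]);
translate([320, 1237, 704]) cube([888, 268, 176]);
translate([320, 1505, 880]) cube([888, 268, 176]);
translate([320, 1773, 1056]) cube([888, 268, 176]);
translate([320, 2041, 1232]) cube([888, 268, 176]);
translate([320, 2309, 1408]) cube([888, 268, 176]);
translate([320, 2577, 1584]) cube([888, 268, 176]);


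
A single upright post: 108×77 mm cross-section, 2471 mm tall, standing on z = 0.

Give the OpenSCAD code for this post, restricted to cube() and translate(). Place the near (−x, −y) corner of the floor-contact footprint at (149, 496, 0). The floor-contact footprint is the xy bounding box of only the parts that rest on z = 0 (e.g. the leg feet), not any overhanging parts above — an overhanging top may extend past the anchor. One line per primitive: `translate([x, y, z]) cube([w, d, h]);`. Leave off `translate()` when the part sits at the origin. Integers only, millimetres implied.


translate([149, 496, 0]) cube([108, 77, 2471]);


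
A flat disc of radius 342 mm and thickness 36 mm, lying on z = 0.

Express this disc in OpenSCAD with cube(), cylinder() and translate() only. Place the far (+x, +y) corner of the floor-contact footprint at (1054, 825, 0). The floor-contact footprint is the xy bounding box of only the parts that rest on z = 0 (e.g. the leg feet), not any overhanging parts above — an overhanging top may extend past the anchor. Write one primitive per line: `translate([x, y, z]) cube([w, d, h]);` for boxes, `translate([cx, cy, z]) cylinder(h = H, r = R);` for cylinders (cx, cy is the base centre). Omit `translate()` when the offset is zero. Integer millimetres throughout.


translate([712, 483, 0]) cylinder(h = 36, r = 342);


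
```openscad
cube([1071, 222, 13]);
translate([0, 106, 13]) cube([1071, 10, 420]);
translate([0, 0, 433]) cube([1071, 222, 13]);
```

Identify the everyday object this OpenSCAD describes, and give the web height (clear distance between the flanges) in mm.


An I-beam. The web height is 420 mm.

Two wide flanges with a thin centred web — an I-beam. Overall 446 mm minus two 13 mm flanges gives a web of 446 − 2·13 = 420 mm.


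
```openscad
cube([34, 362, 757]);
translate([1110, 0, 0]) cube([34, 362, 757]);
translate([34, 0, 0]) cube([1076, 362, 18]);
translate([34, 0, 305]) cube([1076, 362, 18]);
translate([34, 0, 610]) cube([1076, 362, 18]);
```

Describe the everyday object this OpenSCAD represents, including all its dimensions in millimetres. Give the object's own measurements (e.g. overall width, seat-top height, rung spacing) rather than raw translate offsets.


An open bookshelf. Two side panels, each 34 mm thick, 362 mm deep and 757 mm tall, stand 1144 mm apart (outside-to-outside). Between them sit 3 shelves, each 18 mm thick and 362 mm deep, spanning the full gap between the sides. The bottom shelf rests on the floor (its underside at z = 0) and the clear gap between one shelf's top and the next shelf's underside is 287 mm.


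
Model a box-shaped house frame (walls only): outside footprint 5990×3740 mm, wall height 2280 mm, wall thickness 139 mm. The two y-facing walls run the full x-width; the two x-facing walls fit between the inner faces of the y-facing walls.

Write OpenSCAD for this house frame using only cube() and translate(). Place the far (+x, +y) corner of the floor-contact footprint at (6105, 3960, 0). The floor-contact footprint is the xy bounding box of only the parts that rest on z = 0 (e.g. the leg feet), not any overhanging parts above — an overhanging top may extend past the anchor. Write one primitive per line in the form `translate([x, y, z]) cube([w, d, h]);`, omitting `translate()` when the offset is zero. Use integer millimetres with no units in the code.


translate([115, 220, 0]) cube([5990, 139, 2280]);
translate([115, 3821, 0]) cube([5990, 139, 2280]);
translate([115, 359, 0]) cube([139, 3462, 2280]);
translate([5966, 359, 0]) cube([139, 3462, 2280]);


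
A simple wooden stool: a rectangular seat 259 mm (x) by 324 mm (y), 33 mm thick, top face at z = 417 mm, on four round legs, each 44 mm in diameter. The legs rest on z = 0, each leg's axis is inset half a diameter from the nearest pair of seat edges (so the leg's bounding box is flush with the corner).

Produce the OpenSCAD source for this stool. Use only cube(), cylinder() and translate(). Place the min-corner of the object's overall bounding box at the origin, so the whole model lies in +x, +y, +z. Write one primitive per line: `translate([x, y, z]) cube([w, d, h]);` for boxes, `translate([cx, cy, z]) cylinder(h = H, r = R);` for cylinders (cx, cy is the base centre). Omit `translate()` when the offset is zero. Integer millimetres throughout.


// leg_h = 417 - 33 = 384
translate([0, 0, 384]) cube([259, 324, 33]);
translate([22, 22, 0]) cylinder(h = 384, r = 22);
translate([237, 22, 0]) cylinder(h = 384, r = 22);
translate([22, 302, 0]) cylinder(h = 384, r = 22);
translate([237, 302, 0]) cylinder(h = 384, r = 22);


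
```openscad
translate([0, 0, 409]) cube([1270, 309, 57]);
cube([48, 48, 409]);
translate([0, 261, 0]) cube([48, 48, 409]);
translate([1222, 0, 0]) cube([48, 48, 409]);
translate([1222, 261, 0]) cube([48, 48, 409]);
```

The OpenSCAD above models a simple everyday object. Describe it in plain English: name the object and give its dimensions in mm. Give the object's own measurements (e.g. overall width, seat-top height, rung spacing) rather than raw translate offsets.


A bench: a 1270×309 mm seat slab, 57 mm thick, top at z = 466 mm, on four 48×48 mm square legs flush with the seat corners and standing on z = 0.


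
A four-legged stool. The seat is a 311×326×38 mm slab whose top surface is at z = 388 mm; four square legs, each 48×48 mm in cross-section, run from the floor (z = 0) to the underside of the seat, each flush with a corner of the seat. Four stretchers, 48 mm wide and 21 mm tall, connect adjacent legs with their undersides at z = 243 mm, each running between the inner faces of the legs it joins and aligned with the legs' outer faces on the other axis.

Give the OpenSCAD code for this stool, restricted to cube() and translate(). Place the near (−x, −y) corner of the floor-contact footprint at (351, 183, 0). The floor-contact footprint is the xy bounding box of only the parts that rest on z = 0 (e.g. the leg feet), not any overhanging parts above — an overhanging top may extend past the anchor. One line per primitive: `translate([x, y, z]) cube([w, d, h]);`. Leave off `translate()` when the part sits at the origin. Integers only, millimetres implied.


translate([351, 183, 350]) cube([311, 326, 38]);
translate([351, 183, 0]) cube([48, 48, 350]);
translate([614, 183, 0]) cube([48, 48, 350]);
translate([351, 461, 0]) cube([48, 48, 350]);
translate([614, 461, 0]) cube([48, 48, 350]);
translate([399, 183, 243]) cube([215, 48, 21]);
translate([399, 461, 243]) cube([215, 48, 21]);
translate([351, 231, 243]) cube([48, 230, 21]);
translate([614, 231, 243]) cube([48, 230, 21]);


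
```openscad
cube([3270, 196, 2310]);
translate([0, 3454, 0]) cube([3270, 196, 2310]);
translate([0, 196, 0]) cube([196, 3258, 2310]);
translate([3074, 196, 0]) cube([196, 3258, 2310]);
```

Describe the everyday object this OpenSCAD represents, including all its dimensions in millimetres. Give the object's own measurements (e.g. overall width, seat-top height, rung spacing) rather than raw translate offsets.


The wall frame of a small rectangular building: four walls, each 2310 mm tall and 196 mm thick, enclosing a footprint 3270 mm (x) by 3650 mm (y) outside-to-outside, with no floor or roof. The front and back walls (the −y and +y sides) span the full width; the two side walls fit between them.


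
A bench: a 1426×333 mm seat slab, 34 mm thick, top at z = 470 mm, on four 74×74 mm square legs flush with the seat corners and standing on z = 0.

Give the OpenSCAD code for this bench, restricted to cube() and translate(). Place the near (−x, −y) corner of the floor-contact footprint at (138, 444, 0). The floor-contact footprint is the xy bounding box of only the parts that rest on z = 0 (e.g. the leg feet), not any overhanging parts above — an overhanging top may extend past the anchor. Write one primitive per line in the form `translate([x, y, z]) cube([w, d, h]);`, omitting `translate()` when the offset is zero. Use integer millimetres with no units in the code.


translate([138, 444, 436]) cube([1426, 333, 34]);
translate([138, 444, 0]) cube([74, 74, 436]);
translate([138, 703, 0]) cube([74, 74, 436]);
translate([1490, 444, 0]) cube([74, 74, 436]);
translate([1490, 703, 0]) cube([74, 74, 436]);


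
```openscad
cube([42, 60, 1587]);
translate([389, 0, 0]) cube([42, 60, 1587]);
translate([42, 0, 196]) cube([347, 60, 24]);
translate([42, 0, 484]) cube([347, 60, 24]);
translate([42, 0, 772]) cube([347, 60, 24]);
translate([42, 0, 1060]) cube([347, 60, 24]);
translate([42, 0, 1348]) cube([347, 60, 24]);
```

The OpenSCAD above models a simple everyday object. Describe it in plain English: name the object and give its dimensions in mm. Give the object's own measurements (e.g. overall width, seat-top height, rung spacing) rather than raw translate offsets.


A straight ladder. Two 42×60 mm vertical rails, 1587 mm tall, stand 431 mm apart (outside-to-outside) with their front faces coplanar on the −y side. 5 rungs, each 60 mm deep and 24 mm tall, span between the inner faces of the rails, front faces flush with the rails. The lowest rung's underside is at z = 196 mm and rungs are spaced 288 mm apart (underside to underside).


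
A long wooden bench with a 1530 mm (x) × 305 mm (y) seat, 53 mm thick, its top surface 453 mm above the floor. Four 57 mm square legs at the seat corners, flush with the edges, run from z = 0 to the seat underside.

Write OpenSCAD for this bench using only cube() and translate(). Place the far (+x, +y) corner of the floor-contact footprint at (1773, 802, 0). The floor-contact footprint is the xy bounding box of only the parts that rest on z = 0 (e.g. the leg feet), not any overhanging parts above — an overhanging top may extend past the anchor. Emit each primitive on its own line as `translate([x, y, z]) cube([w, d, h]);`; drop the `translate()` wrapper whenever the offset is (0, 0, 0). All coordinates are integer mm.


translate([243, 497, 400]) cube([1530, 305, 53]);
translate([243, 497, 0]) cube([57, 57, 400]);
translate([243, 745, 0]) cube([57, 57, 400]);
translate([1716, 497, 0]) cube([57, 57, 400]);
translate([1716, 745, 0]) cube([57, 57, 400]);


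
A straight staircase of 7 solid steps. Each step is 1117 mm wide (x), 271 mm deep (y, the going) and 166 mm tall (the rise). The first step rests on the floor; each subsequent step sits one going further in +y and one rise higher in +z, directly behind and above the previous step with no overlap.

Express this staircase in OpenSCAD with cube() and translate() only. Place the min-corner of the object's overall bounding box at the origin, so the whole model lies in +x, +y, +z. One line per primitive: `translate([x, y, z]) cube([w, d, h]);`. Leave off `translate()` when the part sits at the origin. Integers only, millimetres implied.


cube([1117, 271, 166]);
translate([0, 271, 166]) cube([1117, 271, 166]);
translate([0, 542, 332]) cube([1117, 271, 166]);
translate([0, 813, 498]) cube([1117, 271, 166]);
translate([0, 1084, 664]) cube([1117, 271, 166]);
translate([0, 1355, 830]) cube([1117, 271, 166]);
translate([0, 1626, 996]) cube([1117, 271, 166]);


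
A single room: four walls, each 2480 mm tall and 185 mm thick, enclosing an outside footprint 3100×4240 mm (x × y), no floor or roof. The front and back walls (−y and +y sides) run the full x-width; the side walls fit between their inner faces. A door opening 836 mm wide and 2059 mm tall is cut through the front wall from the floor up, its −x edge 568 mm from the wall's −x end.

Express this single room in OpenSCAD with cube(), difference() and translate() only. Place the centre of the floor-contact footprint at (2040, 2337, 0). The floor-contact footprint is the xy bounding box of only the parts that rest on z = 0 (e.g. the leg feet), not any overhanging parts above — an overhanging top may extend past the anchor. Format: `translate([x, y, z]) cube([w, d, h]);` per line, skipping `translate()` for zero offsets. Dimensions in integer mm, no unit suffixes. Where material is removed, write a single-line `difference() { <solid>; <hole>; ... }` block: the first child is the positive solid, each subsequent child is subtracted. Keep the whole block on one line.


difference() { translate([490, 217, 0]) cube([3100, 185, 2480]); translate([1058, 217, 0]) cube([836, 185, 2059]); }
translate([490, 4272, 0]) cube([3100, 185, 2480]);
translate([490, 402, 0]) cube([185, 3870, 2480]);
translate([3405, 402, 0]) cube([185, 3870, 2480]);


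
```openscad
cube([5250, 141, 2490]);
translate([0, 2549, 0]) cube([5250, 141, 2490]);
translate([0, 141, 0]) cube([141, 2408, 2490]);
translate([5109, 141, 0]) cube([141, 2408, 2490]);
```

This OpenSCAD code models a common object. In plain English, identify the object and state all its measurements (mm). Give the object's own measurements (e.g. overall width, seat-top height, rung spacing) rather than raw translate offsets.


The wall frame of a small rectangular building: four walls, each 2490 mm tall and 141 mm thick, enclosing a footprint 5250 mm (x) by 2690 mm (y) outside-to-outside, with no floor or roof. The front and back walls (the −y and +y sides) span the full width; the two side walls fit between them.


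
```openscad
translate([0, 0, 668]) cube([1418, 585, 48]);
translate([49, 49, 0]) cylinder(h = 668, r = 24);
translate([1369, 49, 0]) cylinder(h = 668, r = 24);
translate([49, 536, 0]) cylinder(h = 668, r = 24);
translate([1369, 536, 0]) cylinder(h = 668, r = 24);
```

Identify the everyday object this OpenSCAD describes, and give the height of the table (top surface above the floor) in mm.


A table. The table height is 716 mm.

A 1418×585×48 slab sits at z = 668 on four Ø48 mm round legs — a table. The top surface is at 668 + 48 = 716 mm.


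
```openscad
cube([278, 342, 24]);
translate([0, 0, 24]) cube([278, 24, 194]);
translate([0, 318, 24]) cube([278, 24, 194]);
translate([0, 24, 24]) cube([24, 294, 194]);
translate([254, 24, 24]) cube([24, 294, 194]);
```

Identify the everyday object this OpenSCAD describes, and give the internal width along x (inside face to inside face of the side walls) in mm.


An open box. The internal width is 230 mm.

A 278×342 base slab with four walls standing on it — an open box. The base is 278 mm wide and the walls are 24 mm thick, so the internal width is 278 − 2 × 24 = 230 mm.


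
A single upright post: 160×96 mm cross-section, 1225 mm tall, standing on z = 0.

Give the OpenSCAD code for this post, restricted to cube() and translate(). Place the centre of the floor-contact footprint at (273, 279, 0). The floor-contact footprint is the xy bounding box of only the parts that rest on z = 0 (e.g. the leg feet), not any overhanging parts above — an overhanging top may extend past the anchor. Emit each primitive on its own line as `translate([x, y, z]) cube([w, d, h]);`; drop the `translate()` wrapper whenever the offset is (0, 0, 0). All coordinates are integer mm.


translate([193, 231, 0]) cube([160, 96, 1225]);


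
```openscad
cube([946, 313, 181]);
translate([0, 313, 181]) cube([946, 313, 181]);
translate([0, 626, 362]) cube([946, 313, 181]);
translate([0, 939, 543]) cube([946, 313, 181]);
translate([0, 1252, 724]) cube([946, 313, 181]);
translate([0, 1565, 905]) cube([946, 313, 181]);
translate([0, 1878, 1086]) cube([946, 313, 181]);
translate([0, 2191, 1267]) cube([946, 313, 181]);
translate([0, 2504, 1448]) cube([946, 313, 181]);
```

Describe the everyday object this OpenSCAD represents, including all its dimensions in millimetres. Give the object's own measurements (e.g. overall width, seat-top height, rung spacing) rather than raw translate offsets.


A straight staircase of 9 solid steps. Each step is 946 mm wide (x), 313 mm deep (y, the going) and 181 mm tall (the rise). The first step rests on the floor; each subsequent step sits one going further in +y and one rise higher in +z, directly behind and above the previous step with no overlap.


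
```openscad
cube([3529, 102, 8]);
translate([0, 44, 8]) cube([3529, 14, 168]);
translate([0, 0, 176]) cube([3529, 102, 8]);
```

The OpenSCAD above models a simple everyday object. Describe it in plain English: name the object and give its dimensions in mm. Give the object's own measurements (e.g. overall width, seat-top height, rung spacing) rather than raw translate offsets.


An I-beam lying along x, 3529 mm long. Overall section height 184 mm. Two flanges 102 mm wide (y) and 8 mm thick, one on the floor and one at the top; a web 14 mm thick runs between them, centred on the flange width.


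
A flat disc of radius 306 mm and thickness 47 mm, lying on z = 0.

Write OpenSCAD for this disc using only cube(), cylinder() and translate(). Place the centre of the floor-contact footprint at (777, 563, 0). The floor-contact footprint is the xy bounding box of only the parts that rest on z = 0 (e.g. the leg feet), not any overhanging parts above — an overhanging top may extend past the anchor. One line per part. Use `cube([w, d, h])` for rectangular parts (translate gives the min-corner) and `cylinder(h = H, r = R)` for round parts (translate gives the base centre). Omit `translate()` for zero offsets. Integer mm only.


translate([777, 563, 0]) cylinder(h = 47, r = 306);


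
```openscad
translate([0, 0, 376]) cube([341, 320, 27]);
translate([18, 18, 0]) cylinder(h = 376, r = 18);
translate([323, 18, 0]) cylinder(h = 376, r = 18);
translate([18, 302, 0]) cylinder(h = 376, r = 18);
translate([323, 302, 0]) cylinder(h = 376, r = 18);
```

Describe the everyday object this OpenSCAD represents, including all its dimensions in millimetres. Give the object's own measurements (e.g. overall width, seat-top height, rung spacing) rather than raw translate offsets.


A four-legged stool. The seat is a 341×320×27 mm slab whose top surface is at z = 403 mm; four round legs, each 36 mm in diameter, run from the floor (z = 0) to the underside of the seat, each leg's axis is inset half a diameter from the nearest pair of seat edges (so the leg's bounding box is flush with the corner).


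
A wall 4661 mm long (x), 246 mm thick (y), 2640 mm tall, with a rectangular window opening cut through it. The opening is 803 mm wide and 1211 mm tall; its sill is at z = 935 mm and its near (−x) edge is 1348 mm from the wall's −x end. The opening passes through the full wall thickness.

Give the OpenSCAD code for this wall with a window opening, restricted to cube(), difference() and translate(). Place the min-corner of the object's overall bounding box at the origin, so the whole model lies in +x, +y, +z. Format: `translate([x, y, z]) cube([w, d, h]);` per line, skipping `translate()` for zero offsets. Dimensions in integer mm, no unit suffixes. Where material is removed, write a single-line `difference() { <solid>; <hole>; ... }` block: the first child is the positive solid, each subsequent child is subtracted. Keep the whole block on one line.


difference() { cube([4661, 246, 2640]); translate([1348, 0, 935]) cube([803, 246, 1211]); }


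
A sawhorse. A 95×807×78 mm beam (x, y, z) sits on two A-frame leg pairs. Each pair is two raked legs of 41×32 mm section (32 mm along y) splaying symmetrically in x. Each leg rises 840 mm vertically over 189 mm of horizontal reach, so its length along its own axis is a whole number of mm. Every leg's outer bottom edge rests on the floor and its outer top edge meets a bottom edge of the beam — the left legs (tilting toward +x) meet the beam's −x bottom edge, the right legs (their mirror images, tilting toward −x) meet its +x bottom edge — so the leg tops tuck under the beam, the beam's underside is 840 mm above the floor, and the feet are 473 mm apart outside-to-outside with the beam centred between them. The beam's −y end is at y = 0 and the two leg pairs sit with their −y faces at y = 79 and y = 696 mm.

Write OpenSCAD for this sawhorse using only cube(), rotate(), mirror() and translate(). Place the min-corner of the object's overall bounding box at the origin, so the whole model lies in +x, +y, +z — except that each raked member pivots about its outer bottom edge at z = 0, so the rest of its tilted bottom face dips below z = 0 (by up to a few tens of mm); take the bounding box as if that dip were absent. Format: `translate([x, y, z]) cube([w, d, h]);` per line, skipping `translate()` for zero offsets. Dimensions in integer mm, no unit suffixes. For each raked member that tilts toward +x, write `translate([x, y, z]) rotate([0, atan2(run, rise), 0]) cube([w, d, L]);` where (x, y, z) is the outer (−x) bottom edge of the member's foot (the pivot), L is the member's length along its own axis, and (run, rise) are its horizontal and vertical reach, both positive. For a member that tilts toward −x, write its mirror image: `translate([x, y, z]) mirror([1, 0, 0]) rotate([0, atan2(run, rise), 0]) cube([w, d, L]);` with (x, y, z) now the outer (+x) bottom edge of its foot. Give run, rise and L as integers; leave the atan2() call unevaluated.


translate([189, 0, 840]) cube([95, 807, 78]);
translate([0, 79, 0]) rotate([0, atan2(189, 840), 0]) cube([41, 32, 861]);
translate([473, 79, 0]) mirror([1, 0, 0]) rotate([0, atan2(189, 840), 0]) cube([41, 32, 861]);
translate([0, 696, 0]) rotate([0, atan2(189, 840), 0]) cube([41, 32, 861]);
translate([473, 696, 0]) mirror([1, 0, 0]) rotate([0, atan2(189, 840), 0]) cube([41, 32, 861]);


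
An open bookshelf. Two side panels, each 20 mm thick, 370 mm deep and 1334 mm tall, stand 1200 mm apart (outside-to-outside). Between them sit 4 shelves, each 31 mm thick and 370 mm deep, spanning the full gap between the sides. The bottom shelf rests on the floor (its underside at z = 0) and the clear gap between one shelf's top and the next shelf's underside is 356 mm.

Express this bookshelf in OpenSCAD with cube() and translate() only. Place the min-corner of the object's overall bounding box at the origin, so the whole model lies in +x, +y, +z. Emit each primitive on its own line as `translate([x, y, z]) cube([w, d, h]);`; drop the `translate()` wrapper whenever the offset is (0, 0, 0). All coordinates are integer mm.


cube([20, 370, 1334]);
translate([1180, 0, 0]) cube([20, 370, 1334]);
translate([20, 0, 0]) cube([1160, 370, 31]);
translate([20, 0, 387]) cube([1160, 370, 31]);
translate([20, 0, 774]) cube([1160, 370, 31]);
translate([20, 0, 1161]) cube([1160, 370, 31]);


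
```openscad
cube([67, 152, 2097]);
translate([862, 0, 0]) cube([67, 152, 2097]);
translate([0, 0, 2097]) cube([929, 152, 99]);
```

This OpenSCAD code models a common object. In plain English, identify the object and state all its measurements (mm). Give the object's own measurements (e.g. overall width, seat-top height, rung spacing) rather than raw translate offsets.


A door frame. The clear opening is 795 mm wide and 2097 mm high. Two 67 mm wide jambs, 152 mm deep, stand either side of the opening from the floor to the top of the opening. A 99 mm thick head sits across the top of both jambs, spanning the full outside width of the frame.


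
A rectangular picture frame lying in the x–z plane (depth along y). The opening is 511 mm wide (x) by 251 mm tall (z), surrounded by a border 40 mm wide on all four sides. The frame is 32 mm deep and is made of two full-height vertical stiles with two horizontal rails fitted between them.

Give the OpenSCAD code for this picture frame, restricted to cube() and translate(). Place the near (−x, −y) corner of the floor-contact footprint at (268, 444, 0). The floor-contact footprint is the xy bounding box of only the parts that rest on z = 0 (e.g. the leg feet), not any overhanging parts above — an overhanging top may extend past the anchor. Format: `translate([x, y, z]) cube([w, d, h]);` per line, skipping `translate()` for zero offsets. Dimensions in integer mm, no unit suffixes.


translate([268, 444, 0]) cube([40, 32, 331]);
translate([819, 444, 0]) cube([40, 32, 331]);
translate([308, 444, 0]) cube([511, 32, 40]);
translate([308, 444, 291]) cube([511, 32, 40]);


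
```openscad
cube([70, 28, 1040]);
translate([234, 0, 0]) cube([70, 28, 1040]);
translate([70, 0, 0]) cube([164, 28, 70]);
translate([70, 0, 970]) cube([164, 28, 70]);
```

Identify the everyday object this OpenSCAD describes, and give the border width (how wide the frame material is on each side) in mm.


A picture frame. The border width is 70 mm.

Four thin pieces enclosing a rectangular opening — a picture frame. The two full-height stiles are 1040 mm tall; the top rail sits at z = 970 and is 70 mm tall, so the border above the opening is 1040 − 970 = 70 mm, matching the stile x-width.


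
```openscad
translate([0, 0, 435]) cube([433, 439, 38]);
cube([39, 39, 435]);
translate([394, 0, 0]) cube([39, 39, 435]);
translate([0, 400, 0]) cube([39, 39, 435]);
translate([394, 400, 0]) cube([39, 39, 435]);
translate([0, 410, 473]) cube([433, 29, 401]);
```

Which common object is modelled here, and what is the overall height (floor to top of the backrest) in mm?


A chair. The overall height is 874 mm.

A slab on four corner posts with a tall panel at the back — a chair. The seat slab sits at z = 435 with thickness 38, and the 401 mm backrest starts at the seat top, so the overall height is 435 + 38 + 401 = 874 mm.


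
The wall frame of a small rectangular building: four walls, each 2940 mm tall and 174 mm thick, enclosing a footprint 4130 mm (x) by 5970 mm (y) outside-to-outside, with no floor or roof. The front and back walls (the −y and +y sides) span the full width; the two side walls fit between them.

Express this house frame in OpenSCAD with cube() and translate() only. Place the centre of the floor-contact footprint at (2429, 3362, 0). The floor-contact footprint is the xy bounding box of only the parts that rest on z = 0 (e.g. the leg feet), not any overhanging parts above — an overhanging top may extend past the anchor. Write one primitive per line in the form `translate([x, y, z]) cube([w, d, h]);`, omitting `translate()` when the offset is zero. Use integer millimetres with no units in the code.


translate([364, 377, 0]) cube([4130, 174, 2940]);
translate([364, 6173, 0]) cube([4130, 174, 2940]);
translate([364, 551, 0]) cube([174, 5622, 2940]);
translate([4320, 551, 0]) cube([174, 5622, 2940]);


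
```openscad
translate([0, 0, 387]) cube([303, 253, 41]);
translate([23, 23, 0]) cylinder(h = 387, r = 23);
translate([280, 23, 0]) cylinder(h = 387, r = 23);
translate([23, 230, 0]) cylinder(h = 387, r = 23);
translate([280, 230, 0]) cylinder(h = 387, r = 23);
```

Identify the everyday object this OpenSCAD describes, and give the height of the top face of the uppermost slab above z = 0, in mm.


A stool. The seat height is 428 mm.

A 303×253×41 slab at z = 387 on four corner cylinders — a stool. The seat top is 387 + 41 = 428 mm.


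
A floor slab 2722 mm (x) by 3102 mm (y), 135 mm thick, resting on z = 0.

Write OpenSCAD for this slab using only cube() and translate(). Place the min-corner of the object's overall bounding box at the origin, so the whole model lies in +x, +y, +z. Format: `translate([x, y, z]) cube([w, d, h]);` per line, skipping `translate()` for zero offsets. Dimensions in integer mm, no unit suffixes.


cube([2722, 3102, 135]);


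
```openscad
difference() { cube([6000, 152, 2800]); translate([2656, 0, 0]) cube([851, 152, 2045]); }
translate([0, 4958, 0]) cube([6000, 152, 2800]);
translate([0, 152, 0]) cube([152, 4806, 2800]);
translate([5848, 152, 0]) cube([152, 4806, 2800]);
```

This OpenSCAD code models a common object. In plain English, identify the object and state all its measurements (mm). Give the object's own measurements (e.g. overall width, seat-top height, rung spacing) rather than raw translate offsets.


A single room: four walls, each 2800 mm tall and 152 mm thick, enclosing an outside footprint 6000×5110 mm (x × y), no floor or roof. The front and back walls (−y and +y sides) run the full x-width; the side walls fit between their inner faces. A door opening 851 mm wide and 2045 mm tall is cut through the front wall from the floor up, its −x edge 2656 mm from the wall's −x end.


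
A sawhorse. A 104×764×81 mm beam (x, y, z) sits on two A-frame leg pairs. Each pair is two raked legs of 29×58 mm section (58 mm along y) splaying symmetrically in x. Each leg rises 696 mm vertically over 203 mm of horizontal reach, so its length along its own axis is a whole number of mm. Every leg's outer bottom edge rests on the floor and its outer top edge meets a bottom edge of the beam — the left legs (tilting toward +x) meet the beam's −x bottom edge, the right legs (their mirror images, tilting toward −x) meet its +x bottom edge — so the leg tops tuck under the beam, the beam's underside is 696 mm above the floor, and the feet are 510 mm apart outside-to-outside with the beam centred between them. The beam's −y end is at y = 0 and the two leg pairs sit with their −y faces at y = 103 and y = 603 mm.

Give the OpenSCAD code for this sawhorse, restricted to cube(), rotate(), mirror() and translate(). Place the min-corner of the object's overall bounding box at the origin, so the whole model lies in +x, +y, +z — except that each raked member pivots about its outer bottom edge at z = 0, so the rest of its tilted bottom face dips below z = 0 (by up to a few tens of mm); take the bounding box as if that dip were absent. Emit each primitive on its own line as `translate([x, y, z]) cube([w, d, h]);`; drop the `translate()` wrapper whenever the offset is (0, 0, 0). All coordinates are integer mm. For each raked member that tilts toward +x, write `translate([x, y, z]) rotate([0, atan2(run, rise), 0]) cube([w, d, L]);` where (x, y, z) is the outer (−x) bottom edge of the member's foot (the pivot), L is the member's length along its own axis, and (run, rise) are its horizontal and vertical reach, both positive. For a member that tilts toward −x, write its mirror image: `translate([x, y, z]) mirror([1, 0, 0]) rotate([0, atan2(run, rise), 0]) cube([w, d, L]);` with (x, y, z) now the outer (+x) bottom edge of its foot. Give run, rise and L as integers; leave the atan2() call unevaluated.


translate([203, 0, 696]) cube([104, 764, 81]);
translate([0, 103, 0]) rotate([0, atan2(203, 696), 0]) cube([29, 58, 725]);
translate([510, 103, 0]) mirror([1, 0, 0]) rotate([0, atan2(203, 696), 0]) cube([29, 58, 725]);
translate([0, 603, 0]) rotate([0, atan2(203, 696), 0]) cube([29, 58, 725]);
translate([510, 603, 0]) mirror([1, 0, 0]) rotate([0, atan2(203, 696), 0]) cube([29, 58, 725]);


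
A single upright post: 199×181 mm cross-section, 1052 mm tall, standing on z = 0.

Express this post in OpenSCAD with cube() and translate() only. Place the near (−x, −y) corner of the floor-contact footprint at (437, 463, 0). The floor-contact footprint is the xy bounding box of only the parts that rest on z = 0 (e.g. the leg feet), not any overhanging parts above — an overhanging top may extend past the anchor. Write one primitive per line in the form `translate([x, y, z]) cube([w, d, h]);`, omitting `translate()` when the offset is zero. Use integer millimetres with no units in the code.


translate([437, 463, 0]) cube([199, 181, 1052]);


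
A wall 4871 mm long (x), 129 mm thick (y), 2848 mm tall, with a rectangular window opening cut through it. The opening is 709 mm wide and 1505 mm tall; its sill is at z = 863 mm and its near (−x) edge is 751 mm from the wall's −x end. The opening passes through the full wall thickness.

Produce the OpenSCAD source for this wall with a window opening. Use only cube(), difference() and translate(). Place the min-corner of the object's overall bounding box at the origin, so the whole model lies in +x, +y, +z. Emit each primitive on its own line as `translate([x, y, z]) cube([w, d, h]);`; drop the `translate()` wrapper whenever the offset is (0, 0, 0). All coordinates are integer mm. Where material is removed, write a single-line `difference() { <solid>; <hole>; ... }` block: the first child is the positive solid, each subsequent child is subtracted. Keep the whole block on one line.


difference() { cube([4871, 129, 2848]); translate([751, 0, 863]) cube([709, 129, 1505]); }


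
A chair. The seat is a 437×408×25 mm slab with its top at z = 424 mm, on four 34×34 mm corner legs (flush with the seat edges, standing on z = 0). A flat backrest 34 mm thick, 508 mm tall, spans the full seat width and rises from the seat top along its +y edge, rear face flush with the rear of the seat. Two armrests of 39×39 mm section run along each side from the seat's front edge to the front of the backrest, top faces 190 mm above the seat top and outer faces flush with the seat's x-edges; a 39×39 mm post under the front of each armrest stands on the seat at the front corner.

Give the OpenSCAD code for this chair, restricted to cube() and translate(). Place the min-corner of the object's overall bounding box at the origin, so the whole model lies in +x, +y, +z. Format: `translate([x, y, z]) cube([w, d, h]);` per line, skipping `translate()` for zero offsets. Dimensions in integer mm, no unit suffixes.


translate([0, 0, 399]) cube([437, 408, 25]);
cube([34, 34, 399]);
translate([403, 0, 0]) cube([34, 34, 399]);
translate([0, 374, 0]) cube([34, 34, 399]);
translate([403, 374, 0]) cube([34, 34, 399]);
translate([0, 374, 424]) cube([437, 34, 508]);
translate([0, 0, 575]) cube([39, 374, 39]);
translate([398, 0, 575]) cube([39, 374, 39]);
translate([0, 0, 424]) cube([39, 39, 151]);
translate([398, 0, 424]) cube([39, 39, 151]);


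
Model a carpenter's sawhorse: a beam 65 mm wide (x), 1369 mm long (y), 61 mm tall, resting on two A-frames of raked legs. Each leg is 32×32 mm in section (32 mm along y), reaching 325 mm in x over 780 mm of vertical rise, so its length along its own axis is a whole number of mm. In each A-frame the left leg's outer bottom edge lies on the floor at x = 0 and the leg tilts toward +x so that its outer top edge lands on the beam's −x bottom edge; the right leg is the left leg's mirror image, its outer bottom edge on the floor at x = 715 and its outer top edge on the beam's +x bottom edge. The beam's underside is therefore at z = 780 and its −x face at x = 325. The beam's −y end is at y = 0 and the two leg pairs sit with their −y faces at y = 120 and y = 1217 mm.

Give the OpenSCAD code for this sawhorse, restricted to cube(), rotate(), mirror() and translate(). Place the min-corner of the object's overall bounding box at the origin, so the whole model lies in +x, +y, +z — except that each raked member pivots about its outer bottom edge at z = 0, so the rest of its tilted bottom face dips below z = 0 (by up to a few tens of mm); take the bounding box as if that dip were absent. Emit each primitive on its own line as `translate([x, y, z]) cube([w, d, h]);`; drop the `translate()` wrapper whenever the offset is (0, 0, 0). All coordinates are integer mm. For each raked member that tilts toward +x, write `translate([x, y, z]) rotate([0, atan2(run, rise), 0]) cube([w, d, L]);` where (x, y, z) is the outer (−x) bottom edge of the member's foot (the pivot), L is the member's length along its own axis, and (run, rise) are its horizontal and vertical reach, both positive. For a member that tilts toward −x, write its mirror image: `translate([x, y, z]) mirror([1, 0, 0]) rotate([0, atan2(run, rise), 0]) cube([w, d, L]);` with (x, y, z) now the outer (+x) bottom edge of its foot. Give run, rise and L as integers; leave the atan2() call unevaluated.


translate([325, 0, 780]) cube([65, 1369, 61]);
translate([0, 120, 0]) rotate([0, atan2(325, 780), 0]) cube([32, 32, 845]);
translate([715, 120, 0]) mirror([1, 0, 0]) rotate([0, atan2(325, 780), 0]) cube([32, 32, 845]);
translate([0, 1217, 0]) rotate([0, atan2(325, 780), 0]) cube([32, 32, 845]);
translate([715, 1217, 0]) mirror([1, 0, 0]) rotate([0, atan2(325, 780), 0]) cube([32, 32, 845]);
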